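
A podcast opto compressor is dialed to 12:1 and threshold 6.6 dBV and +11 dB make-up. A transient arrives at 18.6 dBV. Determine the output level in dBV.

18.6 dBV

The input is 12 dB above the 6.6 dBV threshold.
The 12 dB excess becomes 1 dB after 12:1 reduction.
That puts the output at 7.6 dBV; make-up adds 11 dB, giving 18.6 dBV.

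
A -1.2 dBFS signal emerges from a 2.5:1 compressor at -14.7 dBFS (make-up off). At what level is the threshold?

-23.7 dBFS

Gain reduction = -1.2 − (-14.7) = 13.5 dB; output overshoot = GR / (R − 1) = 13.5 / 1.5 = 9 dB.
Threshold = output − output overshoot = -14.7 − 9 = -23.7 dBFS.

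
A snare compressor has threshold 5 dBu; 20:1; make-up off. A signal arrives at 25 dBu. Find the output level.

6 dBu

The input is 20 dB above the 5 dBu threshold.
At 20:1 the overshoot is divided by 20, leaving 1 dB above threshold.
So the level is 5 + 1 = 6 dBu.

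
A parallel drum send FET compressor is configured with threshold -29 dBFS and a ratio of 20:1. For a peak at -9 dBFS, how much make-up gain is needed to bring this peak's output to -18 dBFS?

The peak compresses to -29 + 20/20 = -28 dBFS.
To reach -18 dBFS requires -18 − (-28) = 10 dB of make-up.

10 dB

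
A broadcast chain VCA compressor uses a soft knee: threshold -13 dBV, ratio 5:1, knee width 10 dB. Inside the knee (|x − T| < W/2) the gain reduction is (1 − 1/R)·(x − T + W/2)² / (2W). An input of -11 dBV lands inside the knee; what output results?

-12.96 dBV

x − T + W/2 = -11 − (-13) + 5 = 7.
GR = (1 − 1/5) × 7² / 20 = 0.8 × 49 / 20 = 1.96 dB.
Output = -11 − 1.96 = -12.96 dBV.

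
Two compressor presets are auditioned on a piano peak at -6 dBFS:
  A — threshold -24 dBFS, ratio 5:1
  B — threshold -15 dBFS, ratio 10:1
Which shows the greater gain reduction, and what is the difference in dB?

A: overshoot 18 dB → output overshoot 3.6 dB → GR 14.4 dB.
B: overshoot 9 dB → output overshoot 0.9 dB → GR 8.1 dB.
Difference: 6.3 dB in favour of A.

A, by 6.3 dB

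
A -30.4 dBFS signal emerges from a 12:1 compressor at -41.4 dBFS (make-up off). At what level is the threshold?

Gain reduction = -30.4 − (-41.4) = 11 dB; output overshoot = GR / (R − 1) = 11 / 11 = 1 dB.
Threshold = output − output overshoot = -41.4 − 1 = -42.4 dBFS.

-42.4 dBFS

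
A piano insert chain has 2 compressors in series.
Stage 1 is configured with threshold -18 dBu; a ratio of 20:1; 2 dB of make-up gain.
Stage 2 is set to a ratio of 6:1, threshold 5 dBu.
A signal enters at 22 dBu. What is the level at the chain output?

-14 dBu

Stage 1: overshoot 40 dB → 40/20 = 2 dB → -16 dBu; +2 dB make-up → -14 dBu.
Stage 2: below threshold (-14 ≤ 5); passes unchanged; output -14 dBu.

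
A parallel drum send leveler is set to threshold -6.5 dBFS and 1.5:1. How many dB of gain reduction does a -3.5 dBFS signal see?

1 dB

-3.5 dBFS exceeds the threshold by 3 dB.
After 1.5:1 compression the overshoot becomes 3/1.5 = 2 dB.
Gain reduction = 3 − 2 = 1 dB.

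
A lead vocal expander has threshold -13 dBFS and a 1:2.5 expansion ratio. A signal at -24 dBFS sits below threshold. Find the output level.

-40.5 dBFS

Undershoot = (-13) − (-24) = 11 dB.
At 1:2.5, that expands to 27.5 dB under threshold.
Output = -13 − 27.5 = -40.5 dBFS.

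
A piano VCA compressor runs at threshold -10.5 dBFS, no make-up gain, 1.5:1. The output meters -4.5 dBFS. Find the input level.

That's 6 dB above the -10.5 dBFS threshold.
Undo the ratio: input overshoot = 6 × 1.5 = 9 dB, giving input = -1.5 dBFS.

-1.5 dBFS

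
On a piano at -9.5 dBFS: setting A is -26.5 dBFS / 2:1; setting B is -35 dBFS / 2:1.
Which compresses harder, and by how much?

B, by 4.25 dB

A: overshoot 17 dB → output overshoot 8.5 dB → GR 8.5 dB.
B: overshoot 25.5 dB → output overshoot 12.75 dB → GR 12.75 dB.
B reduces 4.25 dB more.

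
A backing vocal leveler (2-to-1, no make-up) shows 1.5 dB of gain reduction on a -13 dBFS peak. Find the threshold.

Gain reduction = -13 − (-14.5) = 1.5 dB; output overshoot = GR / (R − 1) = 1.5 / 1 = 1.5 dB.
Threshold = output − output overshoot = -14.5 − 1.5 = -16 dBFS.

-16 dBFS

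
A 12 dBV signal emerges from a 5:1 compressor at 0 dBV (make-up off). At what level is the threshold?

-3 dBV

Input is 15 dB above T (since output overshoot × R = input overshoot: (0 − T)·5 = 12 − T gives T = -3 dBV).
Check: -3 + (12 − (-3))/5 = -3 + 3 = 0 dBV. ✓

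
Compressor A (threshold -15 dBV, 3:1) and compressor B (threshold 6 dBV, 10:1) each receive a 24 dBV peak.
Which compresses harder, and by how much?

A: GR = 39 − 39/3 = 26 dB.
B: GR = 18 − 18/10 = 16.2 dB.
A applies 9.8 dB more gain reduction.

A, by 9.8 dB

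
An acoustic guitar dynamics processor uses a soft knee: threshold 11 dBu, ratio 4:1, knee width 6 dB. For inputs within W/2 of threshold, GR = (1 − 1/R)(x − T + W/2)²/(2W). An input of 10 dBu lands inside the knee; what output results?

9.75 dBu

x − T + W/2 = 10 − 11 + 3 = 2.
GR = (1 − 1/4) × 2² / 12 = 0.75 × 4 / 12 = 0.25 dB.
Output = 10 − 0.25 = 9.75 dBu.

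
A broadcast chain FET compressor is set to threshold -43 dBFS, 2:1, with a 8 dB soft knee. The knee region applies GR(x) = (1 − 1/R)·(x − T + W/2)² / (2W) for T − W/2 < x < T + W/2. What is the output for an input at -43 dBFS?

x − T + W/2 = -43 − (-43) + 4 = 4.
GR = (1 − 1/2) × 4² / 16 = 0.5 × 16 / 16 = 0.5 dB.
Output = -43 − 0.5 = -43.5 dBFS.

-43.5 dBFS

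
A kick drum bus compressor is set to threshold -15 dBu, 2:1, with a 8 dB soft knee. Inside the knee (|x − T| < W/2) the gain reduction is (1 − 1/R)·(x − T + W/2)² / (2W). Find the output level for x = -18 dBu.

-18.03125 dBu

x − T + W/2 = -18 − (-15) + 4 = 1.
GR = (1 − 1/2) × 1² / 16 = 0.5 × 1 / 16 = 0.03125 dB.
Output = -18 − 0.03125 = -18.03125 dBu.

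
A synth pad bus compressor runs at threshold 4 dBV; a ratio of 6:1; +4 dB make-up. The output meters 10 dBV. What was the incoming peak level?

Before make-up, the level was 10 − 4 = 6 dBV.
The compressed level sits 6 − 4 = 2 dB over threshold.
Undo the ratio: input overshoot = 2 × 6 = 12 dB, giving input = 16 dBV.

16 dBV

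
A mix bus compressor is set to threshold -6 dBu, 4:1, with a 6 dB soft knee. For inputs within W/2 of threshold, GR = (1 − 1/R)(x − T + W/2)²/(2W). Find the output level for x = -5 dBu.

-6 dBu

x − T + W/2 = -5 − (-6) + 3 = 4.
GR = (1 − 1/4) × 4² / 12 = 0.75 × 16 / 12 = 1 dB.
Output = -5 − 1 = -6 dBu.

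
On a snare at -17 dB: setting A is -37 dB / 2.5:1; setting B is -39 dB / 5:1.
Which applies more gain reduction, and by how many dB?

B, by 5.6 dB

A: GR = 20 − 20/2.5 = 12 dB.
B: GR = 22 − 22/5 = 17.6 dB.
B applies 5.6 dB more gain reduction.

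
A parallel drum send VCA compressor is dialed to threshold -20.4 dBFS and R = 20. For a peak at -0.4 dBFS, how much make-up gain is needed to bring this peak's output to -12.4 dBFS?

Overshoot 20 dB → 20/20 = 1 dB after compression, so the compressed level is -20.4 + 1 = -19.4 dBFS.
Make-up = target − compressed = -12.4 − (-19.4) = 7 dB.

7 dB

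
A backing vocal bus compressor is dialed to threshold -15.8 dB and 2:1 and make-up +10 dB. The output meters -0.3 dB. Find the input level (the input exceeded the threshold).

-4.8 dB

Before make-up, the level was -0.3 − 10 = -10.3 dB.
The compressed level sits -10.3 − (-15.8) = 5.5 dB over threshold.
Input overshoot = R × output overshoot = 11 dB → input = -15.8 + 11 = -4.8 dB.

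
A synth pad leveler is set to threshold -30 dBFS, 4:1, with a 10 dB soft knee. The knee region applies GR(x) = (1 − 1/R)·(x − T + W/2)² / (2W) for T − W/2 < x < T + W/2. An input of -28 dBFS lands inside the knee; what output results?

x − T + W/2 = -28 − (-30) + 5 = 7.
GR = (1 − 1/4) × 7² / 20 = 0.75 × 49 / 20 = 1.8375 dB.
Output = -28 − 1.8375 = -29.8375 dBFS.

-29.8375 dBFS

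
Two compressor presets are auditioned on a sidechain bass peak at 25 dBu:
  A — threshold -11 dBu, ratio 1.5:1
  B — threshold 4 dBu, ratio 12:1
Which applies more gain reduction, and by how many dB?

B, by 7.25 dB

A: GR = 36 − 36/1.5 = 12 dB.
B: GR = 21 − 21/12 = 19.25 dB.
B applies 7.25 dB more gain reduction.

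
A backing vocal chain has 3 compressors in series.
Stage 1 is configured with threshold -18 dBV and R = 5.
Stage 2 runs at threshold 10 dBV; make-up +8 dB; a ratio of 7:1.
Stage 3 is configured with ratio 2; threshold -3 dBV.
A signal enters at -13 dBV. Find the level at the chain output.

-9 dBV

Stage 1: -13 dBV is 5 dB over -18 dBV; at 5:1 that becomes 1 dB over, giving -17 dBV.
Stage 2: -17 dBV is at or below the 10 dBV threshold — no compression; make-up brings it to -9 dBV.
Stage 3: below threshold (-9 ≤ -3); passes unchanged; output -9 dBV.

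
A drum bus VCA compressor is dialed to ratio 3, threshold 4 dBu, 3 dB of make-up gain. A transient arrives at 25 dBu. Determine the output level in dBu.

14 dBu

Overshoot: 25 − 4 = 21 dB.
3:1 compression reduces that to 21/3 = 7 dB over.
So the level is 4 + 7 = 11 dBu; make-up adds 3 dB, giving 14 dBu.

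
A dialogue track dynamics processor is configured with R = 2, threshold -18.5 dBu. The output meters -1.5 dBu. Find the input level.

That's 17 dB above the -18.5 dBu threshold.
Input overshoot = R × output overshoot = 34 dB → input = -18.5 + 34 = 15.5 dBu.

15.5 dBu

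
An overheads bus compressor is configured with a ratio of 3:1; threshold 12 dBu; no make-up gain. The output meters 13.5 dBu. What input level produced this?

Post-compression overshoot = 13.5 − 12 = 1.5 dB.
Undo the ratio: input overshoot = 1.5 × 3 = 4.5 dB, giving input = 16.5 dBu.

16.5 dBu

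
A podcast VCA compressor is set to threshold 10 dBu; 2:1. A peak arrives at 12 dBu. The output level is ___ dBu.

Overshoot: 12 − 10 = 2 dB.
At 2:1 the overshoot is divided by 2, leaving 1 dB above threshold.
Output = 10 + 1 = 11 dBu.

11 dBu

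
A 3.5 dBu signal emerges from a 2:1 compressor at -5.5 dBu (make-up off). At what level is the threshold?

Gain reduction = 3.5 − (-5.5) = 9 dB; output overshoot = GR / (R − 1) = 9 / 1 = 9 dB.
Threshold = output − output overshoot = -5.5 − 9 = -14.5 dBu.

-14.5 dBu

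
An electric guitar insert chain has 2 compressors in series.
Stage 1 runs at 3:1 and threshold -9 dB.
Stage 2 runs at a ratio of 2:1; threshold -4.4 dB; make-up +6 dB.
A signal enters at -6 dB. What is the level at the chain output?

Stage 1: 3 dB above -9 dB, reduced 3:1 to 1 dB above → -8 dB.
Stage 2: -8 dB ≤ -4.4 dB, so stage 2 doesn't engage; make-up brings it to -2 dB.

-2 dB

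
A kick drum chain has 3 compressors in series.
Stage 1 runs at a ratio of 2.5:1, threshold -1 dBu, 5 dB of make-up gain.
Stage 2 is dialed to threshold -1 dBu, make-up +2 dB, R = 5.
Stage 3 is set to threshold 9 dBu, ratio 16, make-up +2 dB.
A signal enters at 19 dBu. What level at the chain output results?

5.6 dBu

Stage 1: 19 dBu is 20 dB over -1 dBu; at 2.5:1 that becomes 8 dB over, giving 7 dBu; +5 dB make-up → 12 dBu.
Stage 2: 13 dB above -1 dBu, reduced 5:1 to 2.6 dB above → 1.6 dBu; +2 dB make-up → 3.6 dBu.
Stage 3: 3.6 dBu ≤ 9 dBu, so stage 3 doesn't engage; make-up brings it to 5.6 dBu.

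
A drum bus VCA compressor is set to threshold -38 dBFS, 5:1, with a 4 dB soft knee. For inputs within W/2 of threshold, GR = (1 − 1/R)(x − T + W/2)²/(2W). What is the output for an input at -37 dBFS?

-37.9 dBFS

x − T + W/2 = -37 − (-38) + 2 = 3.
GR = (1 − 1/5) × 3² / 8 = 0.8 × 9 / 8 = 0.9 dB.
Output = -37 − 0.9 = -37.9 dBFS.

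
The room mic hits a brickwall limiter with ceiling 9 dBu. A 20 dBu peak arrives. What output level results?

The limiter clamps the peak to its 9 dBu ceiling.

9 dBu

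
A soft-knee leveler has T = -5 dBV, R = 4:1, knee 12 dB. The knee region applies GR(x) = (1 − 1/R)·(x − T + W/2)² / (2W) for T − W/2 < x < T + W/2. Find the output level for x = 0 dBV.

x − T + W/2 = 0 − (-5) + 6 = 11.
GR = (1 − 1/4) × 11² / 24 = 0.75 × 121 / 24 = 3.78125 dB.
Output = 0 − 3.78125 = -3.78125 dBV.

-3.78125 dBV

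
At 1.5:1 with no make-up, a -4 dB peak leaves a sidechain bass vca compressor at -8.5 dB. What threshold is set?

-17.5 dB

Let T be the threshold. Output overshoot = (input overshoot)/R, so -8.5 − T = (-4 − T)/1.5.
1.5·(-8.5 − T) = -4 − T → 0.5·T = -12.75 − (-4) = -8.75.
T = -8.75/0.5 = -17.5 dB.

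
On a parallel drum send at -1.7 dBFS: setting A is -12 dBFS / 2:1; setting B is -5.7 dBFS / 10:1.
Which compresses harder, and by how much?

A: 10.3 dB over, compressed to 5.15 dB over, so 5.15 dB of GR.
B: 4 dB over, compressed to 0.4 dB over, so 3.6 dB of GR.
Difference: 1.55 dB in favour of A.

A, by 1.55 dB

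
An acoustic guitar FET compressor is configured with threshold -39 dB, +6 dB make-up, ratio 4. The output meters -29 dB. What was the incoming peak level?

Remove make-up: -29 − 6 = -35 dB.
Post-compression overshoot = -35 − (-39) = 4 dB.
Before 4:1 compression the overshoot was 4 × 4 = 16 dB, so input = -39 + 16 = -23 dB.

-23 dB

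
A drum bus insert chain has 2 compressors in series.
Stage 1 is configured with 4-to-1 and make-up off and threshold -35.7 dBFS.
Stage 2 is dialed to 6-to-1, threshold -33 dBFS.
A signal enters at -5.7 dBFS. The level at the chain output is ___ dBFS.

-32.2 dBFS

Stage 1: 30 dB above -35.7 dBFS, reduced 4:1 to 7.5 dB above → -28.2 dBFS.
Stage 2: overshoot 4.8 dB → 4.8/6 = 0.8 dB → -32.2 dBFS.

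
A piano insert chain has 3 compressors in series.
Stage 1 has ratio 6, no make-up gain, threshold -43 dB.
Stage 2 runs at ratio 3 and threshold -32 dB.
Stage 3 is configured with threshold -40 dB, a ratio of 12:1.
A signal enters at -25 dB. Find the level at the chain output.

Stage 1: overshoot 18 dB → 18/6 = 3 dB → -40 dB.
Stage 2: -40 dB is at or below the -32 dB threshold — no compression; output -40 dB.
Stage 3: -40 dB ≤ -40 dB, so stage 3 doesn't engage; output -40 dB.

-40 dB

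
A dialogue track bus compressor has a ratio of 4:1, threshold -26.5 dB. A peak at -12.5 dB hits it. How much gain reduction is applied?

10.5 dB

Overshoot = -12.5 − (-26.5) = 14 dB.
After 4:1 compression the overshoot becomes 14/4 = 3.5 dB.
GR = overshoot in − overshoot out = 14 − 3.5 = 10.5 dB.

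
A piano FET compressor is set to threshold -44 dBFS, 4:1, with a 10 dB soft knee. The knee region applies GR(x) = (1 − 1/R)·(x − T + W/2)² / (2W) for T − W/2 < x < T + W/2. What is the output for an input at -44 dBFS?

x − T + W/2 = -44 − (-44) + 5 = 5.
GR = (1 − 1/4) × 5² / 20 = 0.75 × 25 / 20 = 0.9375 dB.
Output = -44 − 0.9375 = -44.9375 dBFS.

-44.9375 dBFS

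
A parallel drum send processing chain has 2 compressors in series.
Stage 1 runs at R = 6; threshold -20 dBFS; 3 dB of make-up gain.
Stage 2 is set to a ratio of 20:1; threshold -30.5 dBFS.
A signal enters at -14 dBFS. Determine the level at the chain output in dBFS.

Stage 1: overshoot 6 dB → 6/6 = 1 dB → -19 dBFS; +3 dB make-up → -16 dBFS.
Stage 2: overshoot 14.5 dB → 14.5/20 = 0.725 dB → -29.775 dBFS.

-29.775 dBFS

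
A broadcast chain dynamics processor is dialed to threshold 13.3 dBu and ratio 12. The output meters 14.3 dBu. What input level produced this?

The compressed level sits 14.3 − 13.3 = 1 dB over threshold.
Input overshoot = R × output overshoot = 12 dB → input = 13.3 + 12 = 25.3 dBu.

25.3 dBu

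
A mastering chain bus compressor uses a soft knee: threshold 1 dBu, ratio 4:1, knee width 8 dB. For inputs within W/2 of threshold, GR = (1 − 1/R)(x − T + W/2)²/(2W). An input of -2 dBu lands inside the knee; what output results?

-2.046875 dBu

x − T + W/2 = -2 − 1 + 4 = 1.
GR = (1 − 1/4) × 1² / 16 = 0.75 × 1 / 16 = 0.046875 dB.
Output = -2 − 0.046875 = -2.046875 dBu.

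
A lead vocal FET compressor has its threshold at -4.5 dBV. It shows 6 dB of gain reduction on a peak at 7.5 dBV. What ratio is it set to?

2:1

Input overshoot = 7.5 − (-4.5) = 12 dB.
Output overshoot = 12 − 6 = 6 dB.
Ratio = input overshoot / output overshoot = 12 / 6 = 2.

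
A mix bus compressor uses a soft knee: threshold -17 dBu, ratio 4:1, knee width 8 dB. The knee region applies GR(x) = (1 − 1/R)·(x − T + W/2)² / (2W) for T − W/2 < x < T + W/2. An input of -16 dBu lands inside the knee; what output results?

-17.171875 dBu

x − T + W/2 = -16 − (-17) + 4 = 5.
GR = (1 − 1/4) × 5² / 16 = 0.75 × 25 / 16 = 1.171875 dB.
Output = -16 − 1.171875 = -17.171875 dBu.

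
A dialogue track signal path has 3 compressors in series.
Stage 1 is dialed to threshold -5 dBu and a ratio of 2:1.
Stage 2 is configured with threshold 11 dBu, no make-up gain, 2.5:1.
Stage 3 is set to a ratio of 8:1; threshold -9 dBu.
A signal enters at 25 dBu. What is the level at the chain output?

Stage 1: 25 dBu is 30 dB over -5 dBu; at 2:1 that becomes 15 dB over, giving 10 dBu.
Stage 2: 10 dBu ≤ 11 dBu, so stage 2 doesn't engage; output 10 dBu.
Stage 3: 10 dBu is 19 dB over -9 dBu; at 8:1 that becomes 2.375 dB over, giving -6.625 dBu.

-6.625 dBu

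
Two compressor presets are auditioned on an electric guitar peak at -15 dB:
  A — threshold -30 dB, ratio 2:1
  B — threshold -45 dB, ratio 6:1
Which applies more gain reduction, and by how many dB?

B, by 17.5 dB

A: overshoot 15 dB → output overshoot 7.5 dB → GR 7.5 dB.
B: overshoot 30 dB → output overshoot 5 dB → GR 25 dB.
Difference: 17.5 dB in favour of B.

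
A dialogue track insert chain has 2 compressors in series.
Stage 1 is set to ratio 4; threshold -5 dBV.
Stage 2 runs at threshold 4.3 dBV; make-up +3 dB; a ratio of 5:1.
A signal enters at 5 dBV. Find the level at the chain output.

0.5 dBV

Stage 1: 10 dB above -5 dBV, reduced 4:1 to 2.5 dB above → -2.5 dBV.
Stage 2: below threshold (-2.5 ≤ 4.3); passes unchanged; make-up brings it to 0.5 dBV.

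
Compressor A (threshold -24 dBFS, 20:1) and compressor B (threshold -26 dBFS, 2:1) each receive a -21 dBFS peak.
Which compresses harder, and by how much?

A: GR = 3 − 3/20 = 2.85 dB.
B: GR = 5 − 5/2 = 2.5 dB.
Difference: 0.35 dB in favour of A.

A, by 0.35 dB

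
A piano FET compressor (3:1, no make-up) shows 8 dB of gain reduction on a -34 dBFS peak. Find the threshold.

-46 dBFS

Input is 12 dB above T (since output overshoot × R = input overshoot: (-42 − T)·3 = -34 − T gives T = -46 dBFS).
Check: -46 + (-34 − (-46))/3 = -46 + 4 = -42 dBFS. ✓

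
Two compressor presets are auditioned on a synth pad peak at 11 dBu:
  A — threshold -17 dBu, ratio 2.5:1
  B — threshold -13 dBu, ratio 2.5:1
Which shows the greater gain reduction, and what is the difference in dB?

A: GR = 28 − 28/2.5 = 16.8 dB.
B: GR = 24 − 24/2.5 = 14.4 dB.
A applies 2.4 dB more gain reduction.

A, by 2.4 dB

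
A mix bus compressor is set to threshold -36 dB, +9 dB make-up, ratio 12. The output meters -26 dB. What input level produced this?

Stripping the +9 dB make-up gives -35 dB at the gain stage.
Post-compression overshoot = -35 − (-36) = 1 dB.
Input overshoot = R × output overshoot = 12 dB → input = -36 + 12 = -24 dB.

-24 dB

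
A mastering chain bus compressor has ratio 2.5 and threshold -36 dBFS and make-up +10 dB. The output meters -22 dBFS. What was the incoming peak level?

Before make-up, the level was -22 − 10 = -32 dBFS.
That's 4 dB above the -36 dBFS threshold.
Before 2.5:1 compression the overshoot was 4 × 2.5 = 10 dB, so input = -36 + 10 = -26 dBFS.

-26 dBFS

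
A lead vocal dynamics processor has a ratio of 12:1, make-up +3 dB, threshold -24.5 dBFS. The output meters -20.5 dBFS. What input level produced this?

-12.5 dBFS

Stripping the +3 dB make-up gives -23.5 dBFS at the gain stage.
Post-compression overshoot = -23.5 − (-24.5) = 1 dB.
Before 12:1 compression the overshoot was 1 × 12 = 12 dB, so input = -24.5 + 12 = -12.5 dBFS.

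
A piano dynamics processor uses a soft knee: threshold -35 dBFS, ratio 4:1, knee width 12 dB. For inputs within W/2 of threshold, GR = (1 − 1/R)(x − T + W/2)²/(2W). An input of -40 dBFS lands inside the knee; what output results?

-40.03125 dBFS

x − T + W/2 = -40 − (-35) + 6 = 1.
GR = (1 − 1/4) × 1² / 24 = 0.75 × 1 / 24 = 0.03125 dB.
Output = -40 − 0.03125 = -40.03125 dBFS.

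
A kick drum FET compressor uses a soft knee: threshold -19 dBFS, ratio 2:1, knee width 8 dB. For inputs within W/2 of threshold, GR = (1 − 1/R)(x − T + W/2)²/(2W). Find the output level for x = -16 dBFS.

x − T + W/2 = -16 − (-19) + 4 = 7.
GR = (1 − 1/2) × 7² / 16 = 0.5 × 49 / 16 = 1.53125 dB.
Output = -16 − 1.53125 = -17.53125 dBFS.

-17.53125 dBFS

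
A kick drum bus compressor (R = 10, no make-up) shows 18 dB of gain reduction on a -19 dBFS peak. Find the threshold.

-39 dBFS

Gain reduction = -19 − (-37) = 18 dB; output overshoot = GR / (R − 1) = 18 / 9 = 2 dB.
Threshold = output − output overshoot = -37 − 2 = -39 dBFS.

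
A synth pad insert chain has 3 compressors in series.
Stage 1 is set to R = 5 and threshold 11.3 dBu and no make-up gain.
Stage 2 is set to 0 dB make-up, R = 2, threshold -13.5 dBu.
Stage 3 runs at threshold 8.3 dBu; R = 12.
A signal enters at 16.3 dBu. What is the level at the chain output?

-0.6 dBu

Stage 1: overshoot 5 dB → 5/5 = 1 dB → 12.3 dBu.
Stage 2: 12.3 dBu is 25.8 dB over -13.5 dBu; at 2:1 that becomes 12.9 dB over, giving -0.6 dBu.
Stage 3: -0.6 dBu is at or below the 8.3 dBu threshold — no compression; output -0.6 dBu.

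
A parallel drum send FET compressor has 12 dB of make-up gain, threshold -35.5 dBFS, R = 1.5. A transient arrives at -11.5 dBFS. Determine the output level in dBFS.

-7.5 dBFS

-11.5 dBFS sits 24 dB over threshold.
The 24 dB excess becomes 16 dB after 1.5:1 reduction.
That puts the output at -19.5 dBFS; make-up adds 12 dB, giving -7.5 dBFS.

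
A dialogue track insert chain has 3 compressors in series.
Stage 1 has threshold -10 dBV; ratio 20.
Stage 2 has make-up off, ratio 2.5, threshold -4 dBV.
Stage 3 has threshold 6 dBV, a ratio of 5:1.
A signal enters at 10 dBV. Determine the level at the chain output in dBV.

-9 dBV

Stage 1: overshoot 20 dB → 20/20 = 1 dB → -9 dBV.
Stage 2: below threshold (-9 ≤ -4); passes unchanged; output -9 dBV.
Stage 3: -9 dBV ≤ 6 dBV, so stage 3 doesn't engage; output -9 dBV.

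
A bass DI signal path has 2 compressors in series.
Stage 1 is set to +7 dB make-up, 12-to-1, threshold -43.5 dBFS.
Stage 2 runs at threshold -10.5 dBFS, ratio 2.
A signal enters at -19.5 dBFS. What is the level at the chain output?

Stage 1: -19.5 dBFS is 24 dB over -43.5 dBFS; at 12:1 that becomes 2 dB over, giving -41.5 dBFS; +7 dB make-up → -34.5 dBFS.
Stage 2: -34.5 dBFS ≤ -10.5 dBFS, so stage 2 doesn't engage; output -34.5 dBFS.

-34.5 dBFS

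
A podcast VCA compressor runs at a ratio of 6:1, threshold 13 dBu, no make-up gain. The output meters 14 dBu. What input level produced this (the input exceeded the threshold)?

19 dBu

The compressed level sits 14 − 13 = 1 dB over threshold.
Undo the ratio: input overshoot = 1 × 6 = 6 dB, giving input = 19 dBu.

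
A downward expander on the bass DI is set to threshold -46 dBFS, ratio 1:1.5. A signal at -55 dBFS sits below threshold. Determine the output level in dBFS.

-59.5 dBFS

Below threshold, a 1:1.5 expander applies gain = (1.5−1)×(T − x) of attenuation.
(1.5−1) × 9 = 4.5 dB, so output = -55 − 4.5 = -59.5 dBFS.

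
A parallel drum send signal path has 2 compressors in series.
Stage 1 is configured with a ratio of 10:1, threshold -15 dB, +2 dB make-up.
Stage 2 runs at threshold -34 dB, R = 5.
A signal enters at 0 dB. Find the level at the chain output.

Stage 1: overshoot 15 dB → 15/10 = 1.5 dB → -13.5 dB; +2 dB make-up → -11.5 dB.
Stage 2: 22.5 dB above -34 dB, reduced 5:1 to 4.5 dB above → -29.5 dB.

-29.5 dB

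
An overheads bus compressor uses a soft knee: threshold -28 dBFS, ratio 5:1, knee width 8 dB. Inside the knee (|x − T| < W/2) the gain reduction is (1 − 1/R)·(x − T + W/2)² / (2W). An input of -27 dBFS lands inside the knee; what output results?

x − T + W/2 = -27 − (-28) + 4 = 5.
GR = (1 − 1/5) × 5² / 16 = 0.8 × 25 / 16 = 1.25 dB.
Output = -27 − 1.25 = -28.25 dBFS.

-28.25 dBFS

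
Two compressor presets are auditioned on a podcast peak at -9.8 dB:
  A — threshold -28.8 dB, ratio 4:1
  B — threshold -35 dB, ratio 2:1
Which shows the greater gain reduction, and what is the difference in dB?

A, by 1.65 dB

A: GR = 19 − 19/4 = 14.25 dB.
B: GR = 25.2 − 25.2/2 = 12.6 dB.
A reduces 1.65 dB more.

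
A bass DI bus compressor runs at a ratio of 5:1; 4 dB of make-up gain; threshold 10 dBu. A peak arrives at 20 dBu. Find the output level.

16 dBu

Overshoot: 20 − 10 = 10 dB.
At 5:1 the overshoot is divided by 5, leaving 2 dB above threshold.
Output = 10 + 2 = 12 dBu; make-up adds 4 dB, giving 16 dBu.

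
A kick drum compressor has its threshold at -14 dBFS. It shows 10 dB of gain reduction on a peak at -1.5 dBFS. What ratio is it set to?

5:1

Input overshoot = -1.5 − (-14) = 12.5 dB.
Output overshoot = 12.5 − 10 = 2.5 dB.
Ratio = input overshoot / output overshoot = 12.5 / 2.5 = 5.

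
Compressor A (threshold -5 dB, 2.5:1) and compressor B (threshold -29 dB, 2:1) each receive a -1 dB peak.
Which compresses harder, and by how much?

A: 4 dB over, compressed to 1.6 dB over, so 2.4 dB of GR.
B: 28 dB over, compressed to 14 dB over, so 14 dB of GR.
B applies 11.6 dB more gain reduction.

B, by 11.6 dB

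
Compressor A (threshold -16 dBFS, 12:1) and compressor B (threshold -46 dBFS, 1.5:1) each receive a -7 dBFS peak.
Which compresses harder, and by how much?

B, by 4.75 dB

A: GR = 9 − 9/12 = 8.25 dB.
B: GR = 39 − 39/1.5 = 13 dB.
Difference: 4.75 dB in favour of B.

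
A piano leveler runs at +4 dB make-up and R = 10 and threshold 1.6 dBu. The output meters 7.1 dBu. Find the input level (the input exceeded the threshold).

Remove make-up: 7.1 − 4 = 3.1 dBu.
The compressed level sits 3.1 − 1.6 = 1.5 dB over threshold.
Undo the ratio: input overshoot = 1.5 × 10 = 15 dB, giving input = 16.6 dBu.

16.6 dBu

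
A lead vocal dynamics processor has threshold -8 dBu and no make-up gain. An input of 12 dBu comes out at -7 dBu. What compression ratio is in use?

20:1

Input overshoot = 12 − (-8) = 20 dB; output overshoot = -7 − (-8) = 1 dB.
Ratio = 20 / 1 = 20.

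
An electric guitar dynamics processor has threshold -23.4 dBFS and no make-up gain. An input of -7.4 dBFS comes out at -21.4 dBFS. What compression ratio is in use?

8:1

Input overshoot = -7.4 − (-23.4) = 16 dB; output overshoot = -21.4 − (-23.4) = 2 dB.
Ratio = 16 / 2 = 8.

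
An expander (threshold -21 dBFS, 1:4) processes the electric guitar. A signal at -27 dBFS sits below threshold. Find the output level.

The input is 6 dB below the -21 dBFS threshold.
A 1:4 expander multiplies undershoot by 4: 6 × 4 = 24 dB below threshold.
Output = -21 − 24 = -45 dBFS.

-45 dBFS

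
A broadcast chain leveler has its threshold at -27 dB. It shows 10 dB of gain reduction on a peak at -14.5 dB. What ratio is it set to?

Input overshoot = -14.5 − (-27) = 12.5 dB.
Output overshoot = 12.5 − 10 = 2.5 dB.
Ratio = input overshoot / output overshoot = 12.5 / 2.5 = 5.

5:1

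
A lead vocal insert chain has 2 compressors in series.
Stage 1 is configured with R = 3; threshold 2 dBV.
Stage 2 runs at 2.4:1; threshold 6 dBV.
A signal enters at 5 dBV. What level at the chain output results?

3 dBV

Stage 1: 5 dBV is 3 dB over 2 dBV; at 3:1 that becomes 1 dB over, giving 3 dBV.
Stage 2: 3 dBV is at or below the 6 dBV threshold — no compression; output 3 dBV.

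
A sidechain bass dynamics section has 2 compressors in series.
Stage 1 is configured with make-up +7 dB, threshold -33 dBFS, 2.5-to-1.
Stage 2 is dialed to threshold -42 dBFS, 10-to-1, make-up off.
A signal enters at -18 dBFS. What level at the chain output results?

-39.8 dBFS

Stage 1: overshoot 15 dB → 15/2.5 = 6 dB → -27 dBFS; +7 dB make-up → -20 dBFS.
Stage 2: 22 dB above -42 dBFS, reduced 10:1 to 2.2 dB above → -39.8 dBFS.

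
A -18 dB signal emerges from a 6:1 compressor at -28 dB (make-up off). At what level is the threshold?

Input is 12 dB above T (since output overshoot × R = input overshoot: (-28 − T)·6 = -18 − T gives T = -30 dB).
Check: -30 + (-18 − (-30))/6 = -30 + 2 = -28 dB. ✓

-30 dB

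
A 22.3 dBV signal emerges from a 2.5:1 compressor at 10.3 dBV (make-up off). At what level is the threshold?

Input is 20 dB above T (since output overshoot × R = input overshoot: (10.3 − T)·2.5 = 22.3 − T gives T = 2.3 dBV).
Check: 2.3 + (22.3 − 2.3)/2.5 = 2.3 + 8 = 10.3 dBV. ✓

2.3 dBV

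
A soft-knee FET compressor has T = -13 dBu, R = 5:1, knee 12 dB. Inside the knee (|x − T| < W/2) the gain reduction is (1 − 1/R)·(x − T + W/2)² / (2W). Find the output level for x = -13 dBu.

x − T + W/2 = -13 − (-13) + 6 = 6.
GR = (1 − 1/5) × 6² / 24 = 0.8 × 36 / 24 = 1.2 dB.
Output = -13 − 1.2 = -14.2 dBu.

-14.2 dBu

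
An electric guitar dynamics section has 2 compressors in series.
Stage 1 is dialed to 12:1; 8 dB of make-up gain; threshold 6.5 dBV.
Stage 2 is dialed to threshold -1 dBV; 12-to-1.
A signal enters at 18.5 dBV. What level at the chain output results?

Stage 1: overshoot 12 dB → 12/12 = 1 dB → 7.5 dBV; +8 dB make-up → 15.5 dBV.
Stage 2: 16.5 dB above -1 dBV, reduced 12:1 to 1.375 dB above → 0.375 dBV.

0.375 dBV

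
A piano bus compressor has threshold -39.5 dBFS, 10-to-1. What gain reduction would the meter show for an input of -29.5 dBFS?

9 dB

The signal is 10 dB above threshold.
A 10:1 ratio leaves 1 dB of that excess.
So the signal is attenuated by 10 − 1 = 9 dB.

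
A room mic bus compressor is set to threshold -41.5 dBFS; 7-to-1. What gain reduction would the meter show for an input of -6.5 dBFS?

-6.5 dBFS exceeds the threshold by 35 dB.
At 7:1, output sits 35/7 = 5 dB above threshold.
Gain reduction = 35 − 5 = 30 dB.

30 dB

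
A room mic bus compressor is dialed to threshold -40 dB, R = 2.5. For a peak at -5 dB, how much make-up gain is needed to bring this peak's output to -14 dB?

12 dB

Overshoot 35 dB → 35/2.5 = 14 dB after compression, so the compressed level is -40 + 14 = -26 dB.
Make-up = target − compressed = -14 − (-26) = 12 dB.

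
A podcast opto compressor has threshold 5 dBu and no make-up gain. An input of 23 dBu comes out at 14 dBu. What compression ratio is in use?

Input overshoot = 23 − 5 = 18 dB; output overshoot = 14 − 5 = 9 dB.
Ratio = 18 / 9 = 2.

2:1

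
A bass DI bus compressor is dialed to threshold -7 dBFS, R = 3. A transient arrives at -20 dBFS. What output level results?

-20 dBFS is 13 dB below the -7 dBFS threshold, so no gain reduction is applied.
Output = input = -20 dBFS.

-20 dBFS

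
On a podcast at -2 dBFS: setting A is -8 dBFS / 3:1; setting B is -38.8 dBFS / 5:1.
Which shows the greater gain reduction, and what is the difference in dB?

B, by 25.44 dB

A: overshoot 6 dB → output overshoot 2 dB → GR 4 dB.
B: overshoot 36.8 dB → output overshoot 7.36 dB → GR 29.44 dB.
Difference: 25.44 dB in favour of B.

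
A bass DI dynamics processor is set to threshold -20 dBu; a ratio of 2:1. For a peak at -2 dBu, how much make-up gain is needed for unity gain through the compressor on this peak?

Without make-up, output = threshold + overshoot/2 = -20 + 9 = -11 dBu.
Gap to target: 9 dB.

9 dB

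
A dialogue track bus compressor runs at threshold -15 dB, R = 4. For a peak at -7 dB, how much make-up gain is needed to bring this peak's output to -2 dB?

The peak compresses to -15 + 8/4 = -13 dB.
To reach -2 dB requires -2 − (-13) = 11 dB of make-up.

11 dB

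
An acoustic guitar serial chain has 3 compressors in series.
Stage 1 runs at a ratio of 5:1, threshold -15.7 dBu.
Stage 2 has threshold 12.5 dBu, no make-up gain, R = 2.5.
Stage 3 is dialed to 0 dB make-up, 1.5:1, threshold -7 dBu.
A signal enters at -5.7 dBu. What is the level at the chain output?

-13.7 dBu

Stage 1: 10 dB above -15.7 dBu, reduced 5:1 to 2 dB above → -13.7 dBu.
Stage 2: below threshold (-13.7 ≤ 12.5); passes unchanged; output -13.7 dBu.
Stage 3: below threshold (-13.7 ≤ -7); passes unchanged; output -13.7 dBu.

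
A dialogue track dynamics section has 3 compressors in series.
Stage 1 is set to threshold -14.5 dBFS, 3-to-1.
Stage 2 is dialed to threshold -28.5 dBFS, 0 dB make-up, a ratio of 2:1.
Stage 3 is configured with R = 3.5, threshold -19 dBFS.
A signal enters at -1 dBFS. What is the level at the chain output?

Stage 1: overshoot 13.5 dB → 13.5/3 = 4.5 dB → -10 dBFS.
Stage 2: 18.5 dB above -28.5 dBFS, reduced 2:1 to 9.25 dB above → -19.25 dBFS.
Stage 3: -19.25 dBFS is at or below the -19 dBFS threshold — no compression; output -19.25 dBFS.

-19.25 dBFS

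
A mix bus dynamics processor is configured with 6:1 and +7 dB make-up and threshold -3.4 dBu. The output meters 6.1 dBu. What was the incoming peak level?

11.6 dBu

Remove make-up: 6.1 − 7 = -0.9 dBu.
That's 2.5 dB above the -3.4 dBu threshold.
Undo the ratio: input overshoot = 2.5 × 6 = 15 dB, giving input = 11.6 dBu.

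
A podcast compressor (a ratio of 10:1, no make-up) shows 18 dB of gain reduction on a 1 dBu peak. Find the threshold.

Let T be the threshold. Output overshoot = (input overshoot)/R, so -17 − T = (1 − T)/10.
10·(-17 − T) = 1 − T → 9·T = -170 − 1 = -171.
T = -171/9 = -19 dBu.

-19 dBu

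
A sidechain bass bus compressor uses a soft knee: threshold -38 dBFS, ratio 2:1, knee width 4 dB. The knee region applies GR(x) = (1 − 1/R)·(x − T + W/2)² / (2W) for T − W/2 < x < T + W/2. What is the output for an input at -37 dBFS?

x − T + W/2 = -37 − (-38) + 2 = 3.
GR = (1 − 1/2) × 3² / 8 = 0.5 × 9 / 8 = 0.5625 dB.
Output = -37 − 0.5625 = -37.5625 dBFS.

-37.5625 dBFS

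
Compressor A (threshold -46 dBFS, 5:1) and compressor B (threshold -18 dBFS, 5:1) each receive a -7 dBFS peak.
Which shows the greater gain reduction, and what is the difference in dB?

A: overshoot 39 dB → output overshoot 7.8 dB → GR 31.2 dB.
B: overshoot 11 dB → output overshoot 2.2 dB → GR 8.8 dB.
Difference: 22.4 dB in favour of A.

A, by 22.4 dB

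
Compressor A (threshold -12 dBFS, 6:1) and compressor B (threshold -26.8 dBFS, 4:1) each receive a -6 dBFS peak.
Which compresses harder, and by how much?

A: 6 dB over, compressed to 1 dB over, so 5 dB of GR.
B: 20.8 dB over, compressed to 5.2 dB over, so 15.6 dB of GR.
B reduces 10.6 dB more.

B, by 10.6 dB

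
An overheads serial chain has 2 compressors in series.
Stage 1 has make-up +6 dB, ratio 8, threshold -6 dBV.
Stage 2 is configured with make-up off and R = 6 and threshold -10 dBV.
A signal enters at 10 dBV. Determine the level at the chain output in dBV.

-8 dBV

Stage 1: 10 dBV is 16 dB over -6 dBV; at 8:1 that becomes 2 dB over, giving -4 dBV; +6 dB make-up → 2 dBV.
Stage 2: 12 dB above -10 dBV, reduced 6:1 to 2 dB above → -8 dBV.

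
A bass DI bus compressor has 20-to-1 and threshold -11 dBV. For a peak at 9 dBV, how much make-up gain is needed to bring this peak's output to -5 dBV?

5 dB

Overshoot 20 dB → 20/20 = 1 dB after compression, so the compressed level is -11 + 1 = -10 dBV.
Make-up = target − compressed = -5 − (-10) = 5 dB.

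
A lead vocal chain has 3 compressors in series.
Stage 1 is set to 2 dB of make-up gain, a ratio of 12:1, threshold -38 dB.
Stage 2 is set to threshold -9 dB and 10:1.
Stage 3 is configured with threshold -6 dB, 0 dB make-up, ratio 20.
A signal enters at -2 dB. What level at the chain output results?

-33 dB

Stage 1: 36 dB above -38 dB, reduced 12:1 to 3 dB above → -35 dB; +2 dB make-up → -33 dB.
Stage 2: -33 dB is at or below the -9 dB threshold — no compression; output -33 dB.
Stage 3: below threshold (-33 ≤ -6); passes unchanged; output -33 dB.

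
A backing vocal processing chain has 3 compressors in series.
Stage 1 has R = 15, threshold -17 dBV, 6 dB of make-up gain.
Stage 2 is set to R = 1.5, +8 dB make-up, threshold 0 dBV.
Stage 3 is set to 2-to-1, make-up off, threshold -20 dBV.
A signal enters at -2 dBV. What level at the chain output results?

Stage 1: 15 dB above -17 dBV, reduced 15:1 to 1 dB above → -16 dBV; +6 dB make-up → -10 dBV.
Stage 2: below threshold (-10 ≤ 0); passes unchanged; make-up brings it to -2 dBV.
Stage 3: overshoot 18 dB → 18/2 = 9 dB → -11 dBV.

-11 dBV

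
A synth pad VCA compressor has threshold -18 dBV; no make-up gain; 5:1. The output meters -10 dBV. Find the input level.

The compressed level sits -10 − (-18) = 8 dB over threshold.
Input overshoot = R × output overshoot = 40 dB → input = -18 + 40 = 22 dBV.

22 dBV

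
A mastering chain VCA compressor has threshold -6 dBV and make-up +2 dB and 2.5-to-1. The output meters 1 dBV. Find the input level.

Remove make-up: 1 − 2 = -1 dBV.
Post-compression overshoot = -1 − (-6) = 5 dB.
Before 2.5:1 compression the overshoot was 5 × 2.5 = 12.5 dB, so input = -6 + 12.5 = 6.5 dBV.

6.5 dBV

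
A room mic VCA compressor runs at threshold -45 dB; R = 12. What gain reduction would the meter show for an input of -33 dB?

-33 dB exceeds the threshold by 12 dB.
A 12:1 ratio leaves 1 dB of that excess.
Gain reduction = 12 − 1 = 11 dB.

11 dB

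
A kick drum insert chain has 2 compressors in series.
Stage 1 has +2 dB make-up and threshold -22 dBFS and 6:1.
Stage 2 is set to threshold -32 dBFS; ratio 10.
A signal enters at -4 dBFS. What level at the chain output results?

Stage 1: overshoot 18 dB → 18/6 = 3 dB → -19 dBFS; +2 dB make-up → -17 dBFS.
Stage 2: 15 dB above -32 dBFS, reduced 10:1 to 1.5 dB above → -30.5 dBFS.

-30.5 dBFS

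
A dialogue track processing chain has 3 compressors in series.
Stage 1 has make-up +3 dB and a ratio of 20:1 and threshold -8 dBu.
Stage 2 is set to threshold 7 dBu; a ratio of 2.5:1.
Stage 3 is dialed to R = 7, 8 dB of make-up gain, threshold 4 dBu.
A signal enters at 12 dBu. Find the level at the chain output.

Stage 1: 12 dBu is 20 dB over -8 dBu; at 20:1 that becomes 1 dB over, giving -7 dBu; +3 dB make-up → -4 dBu.
Stage 2: below threshold (-4 ≤ 7); passes unchanged; output -4 dBu.
Stage 3: -4 dBu ≤ 4 dBu, so stage 3 doesn't engage; make-up brings it to 4 dBu.

4 dBu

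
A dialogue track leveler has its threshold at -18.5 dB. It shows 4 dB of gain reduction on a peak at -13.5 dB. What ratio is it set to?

5:1

Input overshoot = -13.5 − (-18.5) = 5 dB.
Output overshoot = 5 − 4 = 1 dB.
Ratio = input overshoot / output overshoot = 5 / 1 = 5.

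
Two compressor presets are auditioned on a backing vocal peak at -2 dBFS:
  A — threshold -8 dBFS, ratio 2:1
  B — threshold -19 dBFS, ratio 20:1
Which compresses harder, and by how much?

A: 6 dB over, compressed to 3 dB over, so 3 dB of GR.
B: 17 dB over, compressed to 0.85 dB over, so 16.15 dB of GR.
B reduces 13.15 dB more.

B, by 13.15 dB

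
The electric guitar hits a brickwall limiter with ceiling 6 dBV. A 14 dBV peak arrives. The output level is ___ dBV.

At ∞:1, everything above 6 dBV is held at the ceiling.

6 dBV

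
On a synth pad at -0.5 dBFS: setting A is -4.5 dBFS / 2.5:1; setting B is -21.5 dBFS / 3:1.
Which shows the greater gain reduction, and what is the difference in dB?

B, by 11.6 dB

A: GR = 4 − 4/2.5 = 2.4 dB.
B: GR = 21 − 21/3 = 14 dB.
B reduces 11.6 dB more.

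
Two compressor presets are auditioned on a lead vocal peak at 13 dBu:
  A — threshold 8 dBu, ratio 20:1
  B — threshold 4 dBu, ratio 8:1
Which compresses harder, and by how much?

B, by 3.125 dB

A: GR = 5 − 5/20 = 4.75 dB.
B: GR = 9 − 9/8 = 7.875 dB.
Difference: 3.125 dB in favour of B.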